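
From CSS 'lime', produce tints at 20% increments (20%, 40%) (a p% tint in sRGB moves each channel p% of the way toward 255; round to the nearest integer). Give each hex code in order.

CSS lime is rgb(0, 255, 0).
20%: (0 + 51 = 51→51, 255→255, 0 + 51 = 51→51) → #33ff33
40%: (0 + 102 = 102→102, 255→255, 0 + 102 = 102→102) → #66ff66

#33ff33, #66ff66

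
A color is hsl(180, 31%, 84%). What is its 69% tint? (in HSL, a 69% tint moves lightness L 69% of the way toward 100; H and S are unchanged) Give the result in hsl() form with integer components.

hsl(180, 31%, 95%)

L moves 69% from 84 toward 100: 84 + 11.04 = 95.04 → 95.
H and S are unchanged.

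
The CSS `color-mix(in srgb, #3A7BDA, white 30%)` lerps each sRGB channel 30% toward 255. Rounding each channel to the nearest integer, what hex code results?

#3A7BDA is rgb(58, 123, 218).
A 30% tint moves each channel 30% toward 255:
  R: 58 + 0.3×(255−58) = 58 + 59.1 = 117.1 → 117
  G: 123 + 39.6 = 162.6 → 163
  B: 218 + 0.3×(255−218) = 218 + 11.1 = 229.1 → 229
rgb(117, 163, 229) = #75A3E5.

#75A3E5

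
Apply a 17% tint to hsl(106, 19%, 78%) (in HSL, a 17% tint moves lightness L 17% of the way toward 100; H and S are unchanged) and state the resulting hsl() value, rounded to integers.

L moves 17% from 78 toward 100: 78 + 3.74 = 81.74 → 82.
H and S are unchanged.

hsl(106, 19%, 82%)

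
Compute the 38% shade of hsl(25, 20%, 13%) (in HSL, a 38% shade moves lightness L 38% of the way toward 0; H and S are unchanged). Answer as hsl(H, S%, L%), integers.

hsl(25, 20%, 8%)

L moves 38% from 13 toward 0: 13 − 4.94 = 8.06 → 8.
H and S are unchanged.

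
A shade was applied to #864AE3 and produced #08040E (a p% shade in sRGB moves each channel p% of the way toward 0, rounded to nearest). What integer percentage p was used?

#864AE3 is rgb(134, 74, 227); #08040E is rgb(8, 4, 14).
On the B channel (widest range): 14 ≈ 227 + (p/100)(0 − 227), so p ≈ 100×(14 − 227)/(0 − 227) = -21300/-227 = 93.83.
p = 94 reproduces all three channels after rounding.

94%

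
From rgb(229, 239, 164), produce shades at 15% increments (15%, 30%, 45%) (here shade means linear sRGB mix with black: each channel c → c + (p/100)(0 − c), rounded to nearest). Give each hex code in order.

#c3cb8b, #a0a773, #7e835a

15%: (229 − 34.35 = 194.65→195, 239 − 35.85 = 203.15→203, 164 − 24.6 = 139.4→139) → #c3cb8b
30%: (229 − 68.7 = 160.3→160, 239 − 71.7 = 167.3→167, 164 − 49.2 = 114.8→115) → #a0a773
45%: (229 − 103.05 = 125.95→126, 239 − 107.55 = 131.45→131, 164 − 73.8 = 90.2→90) → #7e835a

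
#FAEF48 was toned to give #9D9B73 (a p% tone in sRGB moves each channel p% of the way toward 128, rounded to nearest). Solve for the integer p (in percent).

76%

#FAEF48 is rgb(250, 239, 72); #9D9B73 is rgb(157, 155, 115).
On the R channel (widest range): 157 ≈ 250 + (p/100)(128 − 250), so p ≈ 100×(157 − 250)/(128 − 250) = -9300/-122 = 76.23.
p = 76 reproduces all three channels after rounding.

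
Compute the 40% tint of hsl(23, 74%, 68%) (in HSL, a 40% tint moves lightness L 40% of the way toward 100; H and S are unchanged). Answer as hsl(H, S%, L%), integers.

L moves 40% from 68 toward 100: 68 + 12.8 = 80.8 → 81.
H and S are unchanged.

hsl(23, 74%, 81%)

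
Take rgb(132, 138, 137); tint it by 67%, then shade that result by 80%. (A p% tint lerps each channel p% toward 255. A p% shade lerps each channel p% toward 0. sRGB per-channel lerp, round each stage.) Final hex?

Lerp each channel 67% toward 255:
  R: 132 + 82.41 = 214.41 → 214
  G: 138 + 0.67×(255−138) = 138 + 78.39 = 216.39 → 216
  B: 137 + 0.67×(255−137) = 137 + 79.06 = 216.06 → 216
After the tint: rgb(214, 216, 216) = #d6d8d8.
Per channel, c → c + 0.8(0 − c):
  R: 214 + 0.8×(0−214) = 214 − 171.2 = 42.8 → 43
  G: 216 + 0.8×(0−216) = 216 − 172.8 = 43.2 → 43
  B: 216 + 0.8×(0−216) = 216 − 172.8 = 43.2 → 43
rgb(43, 43, 43) = #2b2b2b.

#2b2b2b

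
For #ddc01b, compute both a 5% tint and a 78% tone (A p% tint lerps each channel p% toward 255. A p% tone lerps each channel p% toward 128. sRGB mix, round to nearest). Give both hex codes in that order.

#ddc01b is rgb(221, 192, 27).
5% tint:
  R: 221 + 0.05×(255−221) = 221 + 1.7 = 222.7 → 223
  G: 192 + 3.15 = 195.15 → 195
  B: 27 + 0.05×(255−27) = 27 + 11.4 = 38.4 → 38
  → #dfc326
78% tone:
  R: 221 + 0.78×(128−221) = 221 − 72.54 = 148.46 → 148
  G: 192 − 49.92 = 142.08 → 142
  B: 27 + 78.78 = 105.78 → 106
  → #948e6a

#dfc326, #948e6a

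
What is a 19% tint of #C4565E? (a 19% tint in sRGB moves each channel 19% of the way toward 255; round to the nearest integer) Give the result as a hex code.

#C4565E is rgb(196, 86, 94).
Per channel, c → c + 0.19(255 − c):
  R: 196 + 0.19×(255−196) = 196 + 11.21 = 207.21 → 207
  G: 86 + 32.11 = 118.11 → 118
  B: 94 + 30.59 = 124.59 → 125
rgb(207, 118, 125) = #CF767D.

#CF767D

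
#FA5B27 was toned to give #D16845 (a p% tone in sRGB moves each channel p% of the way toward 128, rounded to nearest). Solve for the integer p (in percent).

#FA5B27 is rgb(250, 91, 39); #D16845 is rgb(209, 104, 69).
On the R channel (widest range): 209 ≈ 250 + (p/100)(128 − 250), so p ≈ 100×(209 − 250)/(128 − 250) = -4100/-122 = 33.61.
p = 34 reproduces all three channels after rounding.

34%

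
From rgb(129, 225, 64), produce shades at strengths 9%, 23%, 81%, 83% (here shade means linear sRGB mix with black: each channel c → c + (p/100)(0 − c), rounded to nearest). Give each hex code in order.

#75CD3A, #63AD31, #192B0C, #16260B

9%: (129 − 11.61 = 117.39→117, 225 − 20.25 = 204.75→205, 64 − 5.76 = 58.24→58) → #75CD3A
23%: (129 − 29.67 = 99.33→99, 225 − 51.75 = 173.25→173, 64 − 14.72 = 49.28→49) → #63AD31
81%: (129 − 104.49 = 24.51→25, 225 − 182.25 = 42.75→43, 64 − 51.84 = 12.16→12) → #192B0C
83%: (129 − 107.07 = 21.93→22, 225 − 186.75 = 38.25→38, 64 − 53.12 = 10.88→11) → #16260B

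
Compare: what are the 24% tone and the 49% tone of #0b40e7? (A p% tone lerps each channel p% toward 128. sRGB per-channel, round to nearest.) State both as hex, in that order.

#274fce, #445fb5

#0b40e7 is rgb(11, 64, 231).
24% tone:
  R: 11 + 0.24×(128−11) = 11 + 28.08 = 39.08 → 39
  G: 64 + 0.24×(128−64) = 64 + 15.36 = 79.36 → 79
  B: 231 + 0.24×(128−231) = 231 − 24.72 = 206.28 → 206
  → #274fce
49% tone:
  R: 11 + 57.33 = 68.33 → 68
  G: 64 + 0.49×(128−64) = 64 + 31.36 = 95.36 → 95
  B: 231 − 50.47 = 180.53 → 181
  → #445fb5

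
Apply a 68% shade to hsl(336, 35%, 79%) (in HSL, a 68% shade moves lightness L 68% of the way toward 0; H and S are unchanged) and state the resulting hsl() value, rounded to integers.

hsl(336, 35%, 25%)

L moves 68% from 79 toward 0: 79 − 53.72 = 25.28 → 25.
H and S are unchanged.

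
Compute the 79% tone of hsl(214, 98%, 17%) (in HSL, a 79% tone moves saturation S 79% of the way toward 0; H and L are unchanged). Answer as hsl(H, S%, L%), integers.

hsl(214, 21%, 17%)

S moves 79% from 98 toward 0: 98 − 77.42 = 20.58 → 21.
H and L are unchanged.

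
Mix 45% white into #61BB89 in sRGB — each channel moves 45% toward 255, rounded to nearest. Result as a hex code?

#61BB89 is rgb(97, 187, 137).
Lerp each channel 45% toward 255:
  R: 97 + 0.45×(255−97) = 97 + 71.1 = 168.1 → 168
  G: 187 + 0.45×(255−187) = 187 + 30.6 = 217.6 → 218
  B: 137 + 0.45×(255−137) = 137 + 53.1 = 190.1 → 190
rgb(168, 218, 190) = #A8DABE.

#A8DABE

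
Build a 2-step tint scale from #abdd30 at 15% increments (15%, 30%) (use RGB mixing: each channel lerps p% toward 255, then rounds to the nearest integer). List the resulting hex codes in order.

#b8e24f, #c4e76e

#abdd30 is rgb(171, 221, 48).
15%: (171 + 12.6 = 183.6→184, 221 + 5.1 = 226.1→226, 48 + 31.05 = 79.05→79) → #b8e24f
30%: (171 + 25.2 = 196.2→196, 221 + 10.2 = 231.2→231, 48 + 62.1 = 110.1→110) → #c4e76e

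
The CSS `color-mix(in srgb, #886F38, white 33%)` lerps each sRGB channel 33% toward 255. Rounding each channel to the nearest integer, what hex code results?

#886F38 is rgb(136, 111, 56).
A 33% tint moves each channel 33% toward 255:
  R: 136 + 39.27 = 175.27 → 175
  G: 111 + 47.52 = 158.52 → 159
  B: 56 + 0.33×(255−56) = 56 + 65.67 = 121.67 → 122
rgb(175, 159, 122) = #AF9F7A.

#AF9F7A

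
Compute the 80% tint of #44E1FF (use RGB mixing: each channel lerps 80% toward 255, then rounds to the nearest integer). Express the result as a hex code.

#DAF9FF

#44E1FF is rgb(68, 225, 255).
An 80% tint moves each channel 80% toward 255:
  R: 68 + 149.6 = 217.6 → 218
  G: 225 + 0.8×(255−225) = 225 + 24 = 249 → 249
  B: 255 + 0 = 255 → 255
rgb(218, 249, 255) = #DAF9FF.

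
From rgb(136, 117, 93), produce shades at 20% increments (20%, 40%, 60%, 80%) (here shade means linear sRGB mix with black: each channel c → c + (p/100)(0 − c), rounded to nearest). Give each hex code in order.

20%: (136 − 27.2 = 108.8→109, 117 − 23.4 = 93.6→94, 93 − 18.6 = 74.4→74) → #6d5e4a
40%: (136 − 54.4 = 81.6→82, 117 − 46.8 = 70.2→70, 93 − 37.2 = 55.8→56) → #524638
60%: (136 − 81.6 = 54.4→54, 117 − 70.2 = 46.8→47, 93 − 55.8 = 37.2→37) → #362f25
80%: (136 − 108.8 = 27.2→27, 117 − 93.6 = 23.4→23, 93 − 74.4 = 18.6→19) → #1b1713

#6d5e4a, #524638, #362f25, #1b1713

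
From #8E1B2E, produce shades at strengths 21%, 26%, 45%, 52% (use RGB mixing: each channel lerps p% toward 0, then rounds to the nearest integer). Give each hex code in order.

#8E1B2E is rgb(142, 27, 46).
21%: (142 − 29.82 = 112.18→112, 27 − 5.67 = 21.33→21, 46 − 9.66 = 36.34→36) → #701524
26%: (142 − 36.92 = 105.08→105, 27 − 7.02 = 19.98→20, 46 − 11.96 = 34.04→34) → #691422
45%: (142 − 63.9 = 78.1→78, 27 − 12.15 = 14.85→15, 46 − 20.7 = 25.3→25) → #4E0F19
52%: (142 − 73.84 = 68.16→68, 27 − 14.04 = 12.96→13, 46 − 23.92 = 22.08→22) → #440D16

#701524, #691422, #4E0F19, #440D16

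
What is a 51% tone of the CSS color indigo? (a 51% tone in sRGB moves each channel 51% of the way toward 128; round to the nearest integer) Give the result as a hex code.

CSS indigo is rgb(75, 0, 130).
Per channel, c → c + 0.51(128 − c):
  R: 75 + 0.51×(128−75) = 75 + 27.03 = 102.03 → 102
  G: 0 + 0.51×(128−0) = 0 + 65.28 = 65.28 → 65
  B: 130 + 0.51×(128−130) = 130 − 1.02 = 128.98 → 129
rgb(102, 65, 129) = #664181.

#664181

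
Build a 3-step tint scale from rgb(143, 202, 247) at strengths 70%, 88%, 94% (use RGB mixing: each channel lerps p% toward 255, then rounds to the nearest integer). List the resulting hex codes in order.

#DDEFFD, #F2F9FE, #F8FCFF

70%: (143 + 78.4 = 221.4→221, 202 + 37.1 = 239.1→239, 247 + 5.6 = 252.6→253) → #DDEFFD
88%: (143 + 98.56 = 241.56→242, 202 + 46.64 = 248.64→249, 247 + 7.04 = 254.04→254) → #F2F9FE
94%: (143 + 105.28 = 248.28→248, 202 + 49.82 = 251.82→252, 247 + 7.52 = 254.52→255) → #F8FCFF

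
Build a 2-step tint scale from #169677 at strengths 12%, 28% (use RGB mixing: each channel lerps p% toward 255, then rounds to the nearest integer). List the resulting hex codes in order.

#169677 is rgb(22, 150, 119).
12%: (22 + 27.96 = 49.96→50, 150 + 12.6 = 162.6→163, 119 + 16.32 = 135.32→135) → #32a387
28%: (22 + 65.24 = 87.24→87, 150 + 29.4 = 179.4→179, 119 + 38.08 = 157.08→157) → #57b39d

#32a387, #57b39d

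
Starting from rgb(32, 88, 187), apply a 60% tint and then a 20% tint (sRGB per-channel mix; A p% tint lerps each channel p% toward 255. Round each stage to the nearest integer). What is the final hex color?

#B8C9E9

A 60% tint moves each channel 60% toward 255:
  R: 32 + 0.6×(255−32) = 32 + 133.8 = 165.8 → 166
  G: 88 + 0.6×(255−88) = 88 + 100.2 = 188.2 → 188
  B: 187 + 40.8 = 227.8 → 228
After the tint: rgb(166, 188, 228) = #A6BCE4.
Per channel, c → c + 0.2(255 − c):
  R: 166 + 0.2×(255−166) = 166 + 17.8 = 183.8 → 184
  G: 188 + 13.4 = 201.4 → 201
  B: 228 + 5.4 = 233.4 → 233
rgb(184, 201, 233) = #B8C9E9.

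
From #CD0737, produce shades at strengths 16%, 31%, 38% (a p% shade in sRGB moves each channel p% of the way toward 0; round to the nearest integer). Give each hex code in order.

#AC062E, #8D0526, #7F0422

#CD0737 is rgb(205, 7, 55).
16%: (205 − 32.8 = 172.2→172, 7 − 1.12 = 5.88→6, 55 − 8.8 = 46.2→46) → #AC062E
31%: (205 − 63.55 = 141.45→141, 7 − 2.17 = 4.83→5, 55 − 17.05 = 37.95→38) → #8D0526
38%: (205 − 77.9 = 127.1→127, 7 − 2.66 = 4.34→4, 55 − 20.9 = 34.1→34) → #7F0422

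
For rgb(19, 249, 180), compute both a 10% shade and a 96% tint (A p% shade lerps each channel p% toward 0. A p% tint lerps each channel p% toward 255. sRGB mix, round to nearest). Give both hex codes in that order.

#11e0a2, #f6fffc

10% shade:
  R: 19 + 0.1×(0−19) = 19 − 1.9 = 17.1 → 17
  G: 249 − 24.9 = 224.1 → 224
  B: 180 + 0.1×(0−180) = 180 − 18 = 162 → 162
  → #11e0a2
96% tint:
  R: 19 + 0.96×(255−19) = 19 + 226.56 = 245.56 → 246
  G: 249 + 5.76 = 254.76 → 255
  B: 180 + 0.96×(255−180) = 180 + 72 = 252 → 252
  → #f6fffc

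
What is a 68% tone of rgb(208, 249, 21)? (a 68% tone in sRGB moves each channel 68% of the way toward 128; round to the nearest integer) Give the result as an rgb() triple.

Per channel, c → c + 0.68(128 − c):
  R: 208 − 54.4 = 153.6 → 154
  G: 249 + 0.68×(128−249) = 249 − 82.28 = 166.72 → 167
  B: 21 + 0.68×(128−21) = 21 + 72.76 = 93.76 → 94

rgb(154, 167, 94)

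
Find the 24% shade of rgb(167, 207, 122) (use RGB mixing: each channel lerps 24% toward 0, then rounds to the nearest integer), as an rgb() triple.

rgb(127, 157, 93)

Lerp each channel 24% toward 0:
  R: 167 − 40.08 = 126.92 → 127
  G: 207 − 49.68 = 157.32 → 157
  B: 122 − 29.28 = 92.72 → 93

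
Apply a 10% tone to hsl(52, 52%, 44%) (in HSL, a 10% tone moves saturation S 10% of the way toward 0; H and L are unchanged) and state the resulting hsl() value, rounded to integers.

S moves 10% from 52 toward 0: 52 − 5.2 = 46.8 → 47.
H and L are unchanged.

hsl(52, 47%, 44%)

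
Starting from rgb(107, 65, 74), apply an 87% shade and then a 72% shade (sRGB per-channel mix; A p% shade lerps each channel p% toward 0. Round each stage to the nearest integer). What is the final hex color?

#040203

An 87% shade moves each channel 87% toward 0:
  R: 107 + 0.87×(0−107) = 107 − 93.09 = 13.91 → 14
  G: 65 + 0.87×(0−65) = 65 − 56.55 = 8.45 → 8
  B: 74 + 0.87×(0−74) = 74 − 64.38 = 9.62 → 10
After the shade: rgb(14, 8, 10) = #0e080a.
A 72% shade moves each channel 72% toward 0:
  R: 14 + 0.72×(0−14) = 14 − 10.08 = 3.92 → 4
  G: 8 − 5.76 = 2.24 → 2
  B: 10 + 0.72×(0−10) = 10 − 7.2 = 2.8 → 3
rgb(4, 2, 3) = #040203.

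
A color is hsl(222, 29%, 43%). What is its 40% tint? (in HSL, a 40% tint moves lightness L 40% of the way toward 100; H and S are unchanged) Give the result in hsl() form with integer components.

hsl(222, 29%, 66%)

L moves 40% from 43 toward 100: 43 + 22.8 = 65.8 → 66.
H and S are unchanged.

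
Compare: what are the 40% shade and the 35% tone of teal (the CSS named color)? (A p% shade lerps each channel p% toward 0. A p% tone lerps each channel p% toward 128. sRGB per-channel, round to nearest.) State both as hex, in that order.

CSS teal is rgb(0, 128, 128).
40% shade:
  R: 0 + 0.4×(0−0) = 0 + 0 = 0 → 0
  G: 128 + 0.4×(0−128) = 128 − 51.2 = 76.8 → 77
  B: 128 + 0.4×(0−128) = 128 − 51.2 = 76.8 → 77
  → #004d4d
35% tone:
  R: 0 + 0.35×(128−0) = 0 + 44.8 = 44.8 → 45
  G: 128 + 0 = 128 → 128
  B: 128 + 0 = 128 → 128
  → #2d8080

#004d4d, #2d8080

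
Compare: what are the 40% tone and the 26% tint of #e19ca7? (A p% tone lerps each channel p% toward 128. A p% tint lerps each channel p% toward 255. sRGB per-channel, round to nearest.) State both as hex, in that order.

#e19ca7 is rgb(225, 156, 167).
40% tone:
  R: 225 − 38.8 = 186.2 → 186
  G: 156 + 0.4×(128−156) = 156 − 11.2 = 144.8 → 145
  B: 167 − 15.6 = 151.4 → 151
  → #ba9197
26% tint:
  R: 225 + 7.8 = 232.8 → 233
  G: 156 + 0.26×(255−156) = 156 + 25.74 = 181.74 → 182
  B: 167 + 0.26×(255−167) = 167 + 22.88 = 189.88 → 190
  → #e9b6be

#ba9197, #e9b6be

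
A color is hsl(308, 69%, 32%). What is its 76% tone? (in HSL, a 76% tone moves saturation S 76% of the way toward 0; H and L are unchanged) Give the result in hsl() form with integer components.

hsl(308, 17%, 32%)

S moves 76% from 69 toward 0: 69 − 52.44 = 16.56 → 17.
H and L are unchanged.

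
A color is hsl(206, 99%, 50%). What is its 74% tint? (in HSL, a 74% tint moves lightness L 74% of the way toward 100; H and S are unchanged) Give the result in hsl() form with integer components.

L moves 74% from 50 toward 100: 50 + 37 = 87 → 87.
H and S are unchanged.

hsl(206, 99%, 87%)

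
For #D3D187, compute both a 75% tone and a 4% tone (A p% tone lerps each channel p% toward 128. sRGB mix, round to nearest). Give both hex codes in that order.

#959482, #D0CE87

#D3D187 is rgb(211, 209, 135).
75% tone:
  R: 211 − 62.25 = 148.75 → 149
  G: 209 + 0.75×(128−209) = 209 − 60.75 = 148.25 → 148
  B: 135 + 0.75×(128−135) = 135 − 5.25 = 129.75 → 130
  → #959482
4% tone:
  R: 211 − 3.32 = 207.68 → 208
  G: 209 + 0.04×(128−209) = 209 − 3.24 = 205.76 → 206
  B: 135 + 0.04×(128−135) = 135 − 0.28 = 134.72 → 135
  → #D0CE87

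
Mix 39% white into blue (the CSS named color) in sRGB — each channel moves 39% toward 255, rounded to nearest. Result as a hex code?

#6363FF

CSS blue is rgb(0, 0, 255).
Per channel, c → c + 0.39(255 − c):
  R: 0 + 0.39×(255−0) = 0 + 99.45 = 99.45 → 99
  G: 0 + 0.39×(255−0) = 0 + 99.45 = 99.45 → 99
  B: 255 + 0 = 255 → 255
rgb(99, 99, 255) = #6363FF.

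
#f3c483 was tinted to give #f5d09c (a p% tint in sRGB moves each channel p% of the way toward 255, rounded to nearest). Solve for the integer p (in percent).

20%

#f3c483 is rgb(243, 196, 131); #f5d09c is rgb(245, 208, 156).
On the B channel (widest range): 156 ≈ 131 + (p/100)(255 − 131), so p ≈ 100×(156 − 131)/(255 − 131) = 2500/124 = 20.16.
p = 20 reproduces all three channels after rounding.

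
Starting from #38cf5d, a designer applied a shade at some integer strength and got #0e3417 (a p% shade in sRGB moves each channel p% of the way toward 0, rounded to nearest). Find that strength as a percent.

75%

#38cf5d is rgb(56, 207, 93); #0e3417 is rgb(14, 52, 23).
On the G channel (widest range): 52 ≈ 207 + (p/100)(0 − 207), so p ≈ 100×(52 − 207)/(0 − 207) = -15500/-207 = 74.88.
p = 75 reproduces all three channels after rounding.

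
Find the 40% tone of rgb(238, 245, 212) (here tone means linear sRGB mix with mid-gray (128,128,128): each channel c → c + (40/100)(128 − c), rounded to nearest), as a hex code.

#C2C6B2

Lerp each channel 40% toward 128:
  R: 238 − 44 = 194 → 194
  G: 245 + 0.4×(128−245) = 245 − 46.8 = 198.2 → 198
  B: 212 − 33.6 = 178.4 → 178
rgb(194, 198, 178) = #C2C6B2.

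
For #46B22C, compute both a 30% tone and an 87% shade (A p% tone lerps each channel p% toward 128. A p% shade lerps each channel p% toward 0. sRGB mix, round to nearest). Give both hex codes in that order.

#46B22C is rgb(70, 178, 44).
30% tone:
  R: 70 + 17.4 = 87.4 → 87
  G: 178 − 15 = 163 → 163
  B: 44 + 0.3×(128−44) = 44 + 25.2 = 69.2 → 69
  → #57A345
87% shade:
  R: 70 + 0.87×(0−70) = 70 − 60.9 = 9.1 → 9
  G: 178 + 0.87×(0−178) = 178 − 154.86 = 23.14 → 23
  B: 44 + 0.87×(0−44) = 44 − 38.28 = 5.72 → 6
  → #091706

#57A345, #091706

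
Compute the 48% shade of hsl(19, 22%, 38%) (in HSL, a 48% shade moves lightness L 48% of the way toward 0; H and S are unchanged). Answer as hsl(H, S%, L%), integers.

hsl(19, 22%, 20%)

L moves 48% from 38 toward 0: 38 − 18.24 = 19.76 → 20.
H and S are unchanged.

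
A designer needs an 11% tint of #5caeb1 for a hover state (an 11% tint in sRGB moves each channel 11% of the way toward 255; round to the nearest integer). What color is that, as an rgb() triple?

#5caeb1 is rgb(92, 174, 177).
Lerp each channel 11% toward 255:
  R: 92 + 0.11×(255−92) = 92 + 17.93 = 109.93 → 110
  G: 174 + 8.91 = 182.91 → 183
  B: 177 + 0.11×(255−177) = 177 + 8.58 = 185.58 → 186

rgb(110, 183, 186)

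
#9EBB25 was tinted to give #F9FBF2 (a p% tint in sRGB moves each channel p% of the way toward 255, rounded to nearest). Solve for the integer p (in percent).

94%

#9EBB25 is rgb(158, 187, 37); #F9FBF2 is rgb(249, 251, 242).
On the B channel (widest range): 242 ≈ 37 + (p/100)(255 − 37), so p ≈ 100×(242 − 37)/(255 − 37) = 20500/218 = 94.04.
p = 94 reproduces all three channels after rounding.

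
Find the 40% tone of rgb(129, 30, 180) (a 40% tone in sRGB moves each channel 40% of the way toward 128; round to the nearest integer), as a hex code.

Per channel, c → c + 0.4(128 − c):
  R: 129 + 0.4×(128−129) = 129 − 0.4 = 128.6 → 129
  G: 30 + 0.4×(128−30) = 30 + 39.2 = 69.2 → 69
  B: 180 + 0.4×(128−180) = 180 − 20.8 = 159.2 → 159
rgb(129, 69, 159) = #81459f.

#81459f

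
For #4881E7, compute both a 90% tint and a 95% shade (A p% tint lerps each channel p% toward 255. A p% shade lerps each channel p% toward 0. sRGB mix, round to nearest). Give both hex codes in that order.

#EDF2FD, #04060C

#4881E7 is rgb(72, 129, 231).
90% tint:
  R: 72 + 164.7 = 236.7 → 237
  G: 129 + 113.4 = 242.4 → 242
  B: 231 + 0.9×(255−231) = 231 + 21.6 = 252.6 → 253
  → #EDF2FD
95% shade:
  R: 72 + 0.95×(0−72) = 72 − 68.4 = 3.6 → 4
  G: 129 − 122.55 = 6.45 → 6
  B: 231 + 0.95×(0−231) = 231 − 219.45 = 11.55 → 12
  → #04060C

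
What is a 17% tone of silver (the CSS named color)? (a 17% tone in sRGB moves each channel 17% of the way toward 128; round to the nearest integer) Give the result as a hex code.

CSS silver is rgb(192, 192, 192).
Per channel, c → c + 0.17(128 − c):
  R: 192 − 10.88 = 181.12 → 181
  G: 192 − 10.88 = 181.12 → 181
  B: 192 − 10.88 = 181.12 → 181
rgb(181, 181, 181) = #B5B5B5.

#B5B5B5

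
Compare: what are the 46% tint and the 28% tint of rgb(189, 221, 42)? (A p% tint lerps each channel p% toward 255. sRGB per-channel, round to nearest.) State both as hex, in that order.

#DBED8C, #CFE766

46% tint:
  R: 189 + 0.46×(255−189) = 189 + 30.36 = 219.36 → 219
  G: 221 + 0.46×(255−221) = 221 + 15.64 = 236.64 → 237
  B: 42 + 0.46×(255−42) = 42 + 97.98 = 139.98 → 140
  → #DBED8C
28% tint:
  R: 189 + 0.28×(255−189) = 189 + 18.48 = 207.48 → 207
  G: 221 + 9.52 = 230.52 → 231
  B: 42 + 0.28×(255−42) = 42 + 59.64 = 101.64 → 102
  → #CFE766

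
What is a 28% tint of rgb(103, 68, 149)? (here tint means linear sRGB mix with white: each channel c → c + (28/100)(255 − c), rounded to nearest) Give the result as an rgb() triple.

rgb(146, 120, 179)

A 28% tint moves each channel 28% toward 255:
  R: 103 + 0.28×(255−103) = 103 + 42.56 = 145.56 → 146
  G: 68 + 52.36 = 120.36 → 120
  B: 149 + 0.28×(255−149) = 149 + 29.68 = 178.68 → 179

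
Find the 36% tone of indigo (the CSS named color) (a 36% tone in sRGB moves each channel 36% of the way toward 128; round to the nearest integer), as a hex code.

#5e2e81

CSS indigo is rgb(75, 0, 130).
Per channel, c → c + 0.36(128 − c):
  R: 75 + 0.36×(128−75) = 75 + 19.08 = 94.08 → 94
  G: 0 + 46.08 = 46.08 → 46
  B: 130 − 0.72 = 129.28 → 129
rgb(94, 46, 129) = #5e2e81.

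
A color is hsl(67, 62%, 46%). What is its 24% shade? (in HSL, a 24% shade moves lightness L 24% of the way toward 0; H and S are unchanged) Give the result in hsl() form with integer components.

L moves 24% from 46 toward 0: 46 − 11.04 = 34.96 → 35.
H and S are unchanged.

hsl(67, 62%, 35%)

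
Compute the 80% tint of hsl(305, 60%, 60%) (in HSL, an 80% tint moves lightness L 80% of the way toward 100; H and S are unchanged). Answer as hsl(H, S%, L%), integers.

hsl(305, 60%, 92%)

L moves 80% from 60 toward 100: 60 + 32 = 92 → 92.
H and S are unchanged.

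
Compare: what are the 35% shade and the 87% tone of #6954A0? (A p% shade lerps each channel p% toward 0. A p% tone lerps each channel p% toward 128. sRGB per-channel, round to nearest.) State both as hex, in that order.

#6954A0 is rgb(105, 84, 160).
35% shade:
  R: 105 − 36.75 = 68.25 → 68
  G: 84 − 29.4 = 54.6 → 55
  B: 160 + 0.35×(0−160) = 160 − 56 = 104 → 104
  → #443768
87% tone:
  R: 105 + 0.87×(128−105) = 105 + 20.01 = 125.01 → 125
  G: 84 + 38.28 = 122.28 → 122
  B: 160 − 27.84 = 132.16 → 132
  → #7D7A84

#443768, #7D7A84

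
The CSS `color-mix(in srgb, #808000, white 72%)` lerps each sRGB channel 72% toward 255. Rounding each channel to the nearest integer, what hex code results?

#808000 is rgb(128, 128, 0).
Lerp each channel 72% toward 255:
  R: 128 + 91.44 = 219.44 → 219
  G: 128 + 0.72×(255−128) = 128 + 91.44 = 219.44 → 219
  B: 0 + 0.72×(255−0) = 0 + 183.6 = 183.6 → 184
rgb(219, 219, 184) = #DBDBB8.

#DBDBB8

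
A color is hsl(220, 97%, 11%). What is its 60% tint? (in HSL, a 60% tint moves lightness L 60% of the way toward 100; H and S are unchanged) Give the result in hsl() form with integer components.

L moves 60% from 11 toward 100: 11 + 53.4 = 64.4 → 64.
H and S are unchanged.

hsl(220, 97%, 64%)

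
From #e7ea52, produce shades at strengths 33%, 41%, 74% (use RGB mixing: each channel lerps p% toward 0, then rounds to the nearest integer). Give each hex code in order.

#e7ea52 is rgb(231, 234, 82).
33%: (231 − 76.23 = 154.77→155, 234 − 77.22 = 156.78→157, 82 − 27.06 = 54.94→55) → #9b9d37
41%: (231 − 94.71 = 136.29→136, 234 − 95.94 = 138.06→138, 82 − 33.62 = 48.38→48) → #888a30
74%: (231 − 170.94 = 60.06→60, 234 − 173.16 = 60.84→61, 82 − 60.68 = 21.32→21) → #3c3d15

#9b9d37, #888a30, #3c3d15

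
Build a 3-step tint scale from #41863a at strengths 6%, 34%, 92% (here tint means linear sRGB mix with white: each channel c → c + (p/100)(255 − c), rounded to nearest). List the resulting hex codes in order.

#4c8d46, #82af7d, #f0f5ef

#41863a is rgb(65, 134, 58).
6%: (65 + 11.4 = 76.4→76, 134 + 7.26 = 141.26→141, 58 + 11.82 = 69.82→70) → #4c8d46
34%: (65 + 64.6 = 129.6→130, 134 + 41.14 = 175.14→175, 58 + 66.98 = 124.98→125) → #82af7d
92%: (65 + 174.8 = 239.8→240, 134 + 111.32 = 245.32→245, 58 + 181.24 = 239.24→239) → #f0f5ef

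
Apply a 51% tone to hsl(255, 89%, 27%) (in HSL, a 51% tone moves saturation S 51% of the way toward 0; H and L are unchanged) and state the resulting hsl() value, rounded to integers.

hsl(255, 44%, 27%)

S moves 51% from 89 toward 0: 89 − 45.39 = 43.61 → 44.
H and L are unchanged.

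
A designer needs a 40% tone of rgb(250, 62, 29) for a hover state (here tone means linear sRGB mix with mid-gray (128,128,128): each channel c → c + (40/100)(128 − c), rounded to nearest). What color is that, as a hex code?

#c95845

A 40% tone moves each channel 40% toward 128:
  R: 250 + 0.4×(128−250) = 250 − 48.8 = 201.2 → 201
  G: 62 + 26.4 = 88.4 → 88
  B: 29 + 0.4×(128−29) = 29 + 39.6 = 68.6 → 69
rgb(201, 88, 69) = #c95845.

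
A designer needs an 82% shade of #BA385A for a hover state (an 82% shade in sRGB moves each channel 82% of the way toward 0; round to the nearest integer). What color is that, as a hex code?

#210A10

#BA385A is rgb(186, 56, 90).
Per channel, c → c + 0.82(0 − c):
  R: 186 + 0.82×(0−186) = 186 − 152.52 = 33.48 → 33
  G: 56 + 0.82×(0−56) = 56 − 45.92 = 10.08 → 10
  B: 90 + 0.82×(0−90) = 90 − 73.8 = 16.2 → 16
rgb(33, 10, 16) = #210A10.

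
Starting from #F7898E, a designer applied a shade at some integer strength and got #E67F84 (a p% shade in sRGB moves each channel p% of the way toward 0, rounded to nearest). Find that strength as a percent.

#F7898E is rgb(247, 137, 142); #E67F84 is rgb(230, 127, 132).
On the R channel (widest range): 230 ≈ 247 + (p/100)(0 − 247), so p ≈ 100×(230 − 247)/(0 − 247) = -1700/-247 = 6.88.
p = 7 reproduces all three channels after rounding.

7%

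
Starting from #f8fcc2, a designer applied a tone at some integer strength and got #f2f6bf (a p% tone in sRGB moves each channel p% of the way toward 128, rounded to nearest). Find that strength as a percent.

5%

#f8fcc2 is rgb(248, 252, 194); #f2f6bf is rgb(242, 246, 191).
On the G channel (widest range): 246 ≈ 252 + (p/100)(128 − 252), so p ≈ 100×(246 − 252)/(128 − 252) = -600/-124 = 4.84.
p = 5 reproduces all three channels after rounding.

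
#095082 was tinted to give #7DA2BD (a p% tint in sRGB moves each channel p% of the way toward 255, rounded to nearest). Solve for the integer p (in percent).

47%

#095082 is rgb(9, 80, 130); #7DA2BD is rgb(125, 162, 189).
On the R channel (widest range): 125 ≈ 9 + (p/100)(255 − 9), so p ≈ 100×(125 − 9)/(255 − 9) = 11600/246 = 47.15.
p = 47 reproduces all three channels after rounding.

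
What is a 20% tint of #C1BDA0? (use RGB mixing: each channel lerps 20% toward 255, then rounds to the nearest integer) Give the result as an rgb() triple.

rgb(205, 202, 179)

#C1BDA0 is rgb(193, 189, 160).
A 20% tint moves each channel 20% toward 255:
  R: 193 + 0.2×(255−193) = 193 + 12.4 = 205.4 → 205
  G: 189 + 0.2×(255−189) = 189 + 13.2 = 202.2 → 202
  B: 160 + 0.2×(255−160) = 160 + 19 = 179 → 179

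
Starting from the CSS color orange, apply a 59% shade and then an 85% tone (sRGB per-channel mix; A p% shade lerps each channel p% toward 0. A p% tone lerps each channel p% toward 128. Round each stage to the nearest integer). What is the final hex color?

#7D776D

CSS orange is rgb(255, 165, 0).
Lerp each channel 59% toward 0:
  R: 255 − 150.45 = 104.55 → 105
  G: 165 + 0.59×(0−165) = 165 − 97.35 = 67.65 → 68
  B: 0 + 0 = 0 → 0
After the shade: rgb(105, 68, 0) = #694400.
Lerp each channel 85% toward 128:
  R: 105 + 19.55 = 124.55 → 125
  G: 68 + 0.85×(128−68) = 68 + 51 = 119 → 119
  B: 0 + 0.85×(128−0) = 0 + 108.8 = 108.8 → 109
rgb(125, 119, 109) = #7D776D.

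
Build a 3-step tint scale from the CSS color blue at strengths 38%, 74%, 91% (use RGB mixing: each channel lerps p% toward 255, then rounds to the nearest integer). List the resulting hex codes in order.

#6161FF, #BDBDFF, #E8E8FF

CSS blue is rgb(0, 0, 255).
38%: (0 + 96.9 = 96.9→97, 0 + 96.9 = 96.9→97, 255→255) → #6161FF
74%: (0 + 188.7 = 188.7→189, 0 + 188.7 = 188.7→189, 255→255) → #BDBDFF
91%: (0 + 232.05 = 232.05→232, 0 + 232.05 = 232.05→232, 255→255) → #E8E8FF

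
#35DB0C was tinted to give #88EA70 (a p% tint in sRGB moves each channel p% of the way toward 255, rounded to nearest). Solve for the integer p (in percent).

#35DB0C is rgb(53, 219, 12); #88EA70 is rgb(136, 234, 112).
On the B channel (widest range): 112 ≈ 12 + (p/100)(255 − 12), so p ≈ 100×(112 − 12)/(255 − 12) = 10000/243 = 41.15.
p = 41 reproduces all three channels after rounding.

41%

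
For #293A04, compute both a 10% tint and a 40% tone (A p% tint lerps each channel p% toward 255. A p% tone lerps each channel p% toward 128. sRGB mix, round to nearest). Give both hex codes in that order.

#293A04 is rgb(41, 58, 4).
10% tint:
  R: 41 + 0.1×(255−41) = 41 + 21.4 = 62.4 → 62
  G: 58 + 0.1×(255−58) = 58 + 19.7 = 77.7 → 78
  B: 4 + 0.1×(255−4) = 4 + 25.1 = 29.1 → 29
  → #3E4E1D
40% tone:
  R: 41 + 34.8 = 75.8 → 76
  G: 58 + 28 = 86 → 86
  B: 4 + 0.4×(128−4) = 4 + 49.6 = 53.6 → 54
  → #4C5636

#3E4E1D, #4C5636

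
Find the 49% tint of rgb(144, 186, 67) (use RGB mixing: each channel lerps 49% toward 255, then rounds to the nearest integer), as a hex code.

#C6DC9F

A 49% tint moves each channel 49% toward 255:
  R: 144 + 0.49×(255−144) = 144 + 54.39 = 198.39 → 198
  G: 186 + 33.81 = 219.81 → 220
  B: 67 + 92.12 = 159.12 → 159
rgb(198, 220, 159) = #C6DC9F.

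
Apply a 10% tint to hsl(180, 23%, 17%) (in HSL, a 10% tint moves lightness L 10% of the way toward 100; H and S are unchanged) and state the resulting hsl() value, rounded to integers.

L moves 10% from 17 toward 100: 17 + 8.3 = 25.3 → 25.
H and S are unchanged.

hsl(180, 23%, 25%)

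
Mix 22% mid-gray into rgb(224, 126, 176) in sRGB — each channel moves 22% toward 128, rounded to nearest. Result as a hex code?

#CB7EA5

Per channel, c → c + 0.22(128 − c):
  R: 224 + 0.22×(128−224) = 224 − 21.12 = 202.88 → 203
  G: 126 + 0.22×(128−126) = 126 + 0.44 = 126.44 → 126
  B: 176 + 0.22×(128−176) = 176 − 10.56 = 165.44 → 165
rgb(203, 126, 165) = #CB7EA5.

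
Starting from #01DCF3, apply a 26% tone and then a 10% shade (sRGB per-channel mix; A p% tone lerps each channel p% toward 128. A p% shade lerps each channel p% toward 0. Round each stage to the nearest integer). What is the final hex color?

#1FB0C0

#01DCF3 is rgb(1, 220, 243).
Lerp each channel 26% toward 128:
  R: 1 + 0.26×(128−1) = 1 + 33.02 = 34.02 → 34
  G: 220 + 0.26×(128−220) = 220 − 23.92 = 196.08 → 196
  B: 243 − 29.9 = 213.1 → 213
After the tone: rgb(34, 196, 213) = #22C4D5.
Lerp each channel 10% toward 0:
  R: 34 − 3.4 = 30.6 → 31
  G: 196 − 19.6 = 176.4 → 176
  B: 213 − 21.3 = 191.7 → 192
rgb(31, 176, 192) = #1FB0C0.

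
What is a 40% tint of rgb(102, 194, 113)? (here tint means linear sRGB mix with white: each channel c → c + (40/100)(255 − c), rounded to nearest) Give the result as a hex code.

Lerp each channel 40% toward 255:
  R: 102 + 0.4×(255−102) = 102 + 61.2 = 163.2 → 163
  G: 194 + 24.4 = 218.4 → 218
  B: 113 + 0.4×(255−113) = 113 + 56.8 = 169.8 → 170
rgb(163, 218, 170) = #a3daaa.

#a3daaa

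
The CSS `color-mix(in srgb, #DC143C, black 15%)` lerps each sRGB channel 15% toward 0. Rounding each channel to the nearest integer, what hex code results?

#DC143C is rgb(220, 20, 60).
Lerp each channel 15% toward 0:
  R: 220 − 33 = 187 → 187
  G: 20 + 0.15×(0−20) = 20 − 3 = 17 → 17
  B: 60 + 0.15×(0−60) = 60 − 9 = 51 → 51
rgb(187, 17, 51) = #BB1133.

#BB1133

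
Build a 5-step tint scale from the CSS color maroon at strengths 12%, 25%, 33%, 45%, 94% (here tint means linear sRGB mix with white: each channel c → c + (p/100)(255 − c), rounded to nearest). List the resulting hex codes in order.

#8f1f1f, #a04040, #aa5454, #b97373, #f7f0f0

CSS maroon is rgb(128, 0, 0).
12%: (128 + 15.24 = 143.24→143, 0 + 30.6 = 30.6→31, 0 + 30.6 = 30.6→31) → #8f1f1f
25%: (128 + 31.75 = 159.75→160, 0 + 63.75 = 63.75→64, 0 + 63.75 = 63.75→64) → #a04040
33%: (128 + 41.91 = 169.91→170, 0 + 84.15 = 84.15→84, 0 + 84.15 = 84.15→84) → #aa5454
45%: (128 + 57.15 = 185.15→185, 0 + 114.75 = 114.75→115, 0 + 114.75 = 114.75→115) → #b97373
94%: (128 + 119.38 = 247.38→247, 0 + 239.7 = 239.7→240, 0 + 239.7 = 239.7→240) → #f7f0f0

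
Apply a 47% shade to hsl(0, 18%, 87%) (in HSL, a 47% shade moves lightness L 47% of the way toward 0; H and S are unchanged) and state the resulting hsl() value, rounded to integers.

hsl(0, 18%, 46%)

L moves 47% from 87 toward 0: 87 − 40.89 = 46.11 → 46.
H and S are unchanged.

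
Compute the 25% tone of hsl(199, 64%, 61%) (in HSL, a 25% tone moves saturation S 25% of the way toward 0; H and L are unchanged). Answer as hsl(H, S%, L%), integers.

hsl(199, 48%, 61%)

S moves 25% from 64 toward 0: 64 − 16 = 48 → 48.
H and L are unchanged.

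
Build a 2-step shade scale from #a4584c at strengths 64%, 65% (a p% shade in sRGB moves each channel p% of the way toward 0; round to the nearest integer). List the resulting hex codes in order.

#a4584c is rgb(164, 88, 76).
64%: (164 − 104.96 = 59.04→59, 88 − 56.32 = 31.68→32, 76 − 48.64 = 27.36→27) → #3b201b
65%: (164 − 106.6 = 57.4→57, 88 − 57.2 = 30.8→31, 76 − 49.4 = 26.6→27) → #391f1b

#3b201b, #391f1b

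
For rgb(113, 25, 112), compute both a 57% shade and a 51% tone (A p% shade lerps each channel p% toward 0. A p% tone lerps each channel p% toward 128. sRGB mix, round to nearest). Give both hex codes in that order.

57% shade:
  R: 113 + 0.57×(0−113) = 113 − 64.41 = 48.59 → 49
  G: 25 − 14.25 = 10.75 → 11
  B: 112 + 0.57×(0−112) = 112 − 63.84 = 48.16 → 48
  → #310b30
51% tone:
  R: 113 + 7.65 = 120.65 → 121
  G: 25 + 0.51×(128−25) = 25 + 52.53 = 77.53 → 78
  B: 112 + 0.51×(128−112) = 112 + 8.16 = 120.16 → 120
  → #794e78

#310b30, #794e78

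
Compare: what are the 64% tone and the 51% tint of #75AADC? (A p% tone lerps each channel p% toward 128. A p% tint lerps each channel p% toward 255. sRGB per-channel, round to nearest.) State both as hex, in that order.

#7C8FA1, #BBD5EE

#75AADC is rgb(117, 170, 220).
64% tone:
  R: 117 + 7.04 = 124.04 → 124
  G: 170 + 0.64×(128−170) = 170 − 26.88 = 143.12 → 143
  B: 220 + 0.64×(128−220) = 220 − 58.88 = 161.12 → 161
  → #7C8FA1
51% tint:
  R: 117 + 70.38 = 187.38 → 187
  G: 170 + 0.51×(255−170) = 170 + 43.35 = 213.35 → 213
  B: 220 + 0.51×(255−220) = 220 + 17.85 = 237.85 → 238
  → #BBD5EE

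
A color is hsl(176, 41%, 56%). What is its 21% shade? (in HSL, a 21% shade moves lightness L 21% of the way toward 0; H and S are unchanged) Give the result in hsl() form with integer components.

hsl(176, 41%, 44%)

L moves 21% from 56 toward 0: 56 − 11.76 = 44.24 → 44.
H and S are unchanged.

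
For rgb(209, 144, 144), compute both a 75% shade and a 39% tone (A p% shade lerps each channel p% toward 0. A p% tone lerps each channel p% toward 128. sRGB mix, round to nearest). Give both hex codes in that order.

75% shade:
  R: 209 + 0.75×(0−209) = 209 − 156.75 = 52.25 → 52
  G: 144 + 0.75×(0−144) = 144 − 108 = 36 → 36
  B: 144 − 108 = 36 → 36
  → #342424
39% tone:
  R: 209 + 0.39×(128−209) = 209 − 31.59 = 177.41 → 177
  G: 144 + 0.39×(128−144) = 144 − 6.24 = 137.76 → 138
  B: 144 + 0.39×(128−144) = 144 − 6.24 = 137.76 → 138
  → #B18A8A

#342424, #B18A8A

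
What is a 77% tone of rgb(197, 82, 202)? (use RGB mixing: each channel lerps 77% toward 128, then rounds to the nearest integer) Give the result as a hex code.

Lerp each channel 77% toward 128:
  R: 197 − 53.13 = 143.87 → 144
  G: 82 + 35.42 = 117.42 → 117
  B: 202 − 56.98 = 145.02 → 145
rgb(144, 117, 145) = #907591.

#907591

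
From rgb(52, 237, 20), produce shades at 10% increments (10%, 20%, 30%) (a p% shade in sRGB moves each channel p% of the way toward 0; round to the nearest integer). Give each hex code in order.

#2fd512, #2abe10, #24a60e

10%: (52 − 5.2 = 46.8→47, 237 − 23.7 = 213.3→213, 20 − 2 = 18→18) → #2fd512
20%: (52 − 10.4 = 41.6→42, 237 − 47.4 = 189.6→190, 20 − 4 = 16→16) → #2abe10
30%: (52 − 15.6 = 36.4→36, 237 − 71.1 = 165.9→166, 20 − 6 = 14→14) → #24a60e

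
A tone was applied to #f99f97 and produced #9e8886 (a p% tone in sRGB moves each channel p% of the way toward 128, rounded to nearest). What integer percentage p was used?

75%

#f99f97 is rgb(249, 159, 151); #9e8886 is rgb(158, 136, 134).
On the R channel (widest range): 158 ≈ 249 + (p/100)(128 − 249), so p ≈ 100×(158 − 249)/(128 − 249) = -9100/-121 = 75.21.
p = 75 reproduces all three channels after rounding.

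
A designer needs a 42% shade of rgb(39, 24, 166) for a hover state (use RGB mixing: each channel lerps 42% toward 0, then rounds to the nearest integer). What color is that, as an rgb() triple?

Lerp each channel 42% toward 0:
  R: 39 + 0.42×(0−39) = 39 − 16.38 = 22.62 → 23
  G: 24 + 0.42×(0−24) = 24 − 10.08 = 13.92 → 14
  B: 166 + 0.42×(0−166) = 166 − 69.72 = 96.28 → 96

rgb(23, 14, 96)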